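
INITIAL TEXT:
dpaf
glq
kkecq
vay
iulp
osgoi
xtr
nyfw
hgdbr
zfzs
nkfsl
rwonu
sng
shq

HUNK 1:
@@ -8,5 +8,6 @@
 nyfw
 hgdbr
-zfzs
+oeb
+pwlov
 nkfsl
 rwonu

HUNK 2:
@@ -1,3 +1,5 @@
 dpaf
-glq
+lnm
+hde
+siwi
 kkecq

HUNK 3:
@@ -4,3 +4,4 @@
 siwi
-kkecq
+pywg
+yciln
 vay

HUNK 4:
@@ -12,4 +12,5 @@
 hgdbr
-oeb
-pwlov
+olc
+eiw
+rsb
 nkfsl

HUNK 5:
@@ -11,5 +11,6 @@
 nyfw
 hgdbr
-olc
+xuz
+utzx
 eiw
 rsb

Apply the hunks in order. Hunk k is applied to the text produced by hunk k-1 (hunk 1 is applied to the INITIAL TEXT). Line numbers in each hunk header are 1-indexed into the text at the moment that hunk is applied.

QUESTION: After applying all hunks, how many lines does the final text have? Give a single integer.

Hunk 1: at line 8 remove [zfzs] add [oeb,pwlov] -> 15 lines: dpaf glq kkecq vay iulp osgoi xtr nyfw hgdbr oeb pwlov nkfsl rwonu sng shq
Hunk 2: at line 1 remove [glq] add [lnm,hde,siwi] -> 17 lines: dpaf lnm hde siwi kkecq vay iulp osgoi xtr nyfw hgdbr oeb pwlov nkfsl rwonu sng shq
Hunk 3: at line 4 remove [kkecq] add [pywg,yciln] -> 18 lines: dpaf lnm hde siwi pywg yciln vay iulp osgoi xtr nyfw hgdbr oeb pwlov nkfsl rwonu sng shq
Hunk 4: at line 12 remove [oeb,pwlov] add [olc,eiw,rsb] -> 19 lines: dpaf lnm hde siwi pywg yciln vay iulp osgoi xtr nyfw hgdbr olc eiw rsb nkfsl rwonu sng shq
Hunk 5: at line 11 remove [olc] add [xuz,utzx] -> 20 lines: dpaf lnm hde siwi pywg yciln vay iulp osgoi xtr nyfw hgdbr xuz utzx eiw rsb nkfsl rwonu sng shq
Final line count: 20

Answer: 20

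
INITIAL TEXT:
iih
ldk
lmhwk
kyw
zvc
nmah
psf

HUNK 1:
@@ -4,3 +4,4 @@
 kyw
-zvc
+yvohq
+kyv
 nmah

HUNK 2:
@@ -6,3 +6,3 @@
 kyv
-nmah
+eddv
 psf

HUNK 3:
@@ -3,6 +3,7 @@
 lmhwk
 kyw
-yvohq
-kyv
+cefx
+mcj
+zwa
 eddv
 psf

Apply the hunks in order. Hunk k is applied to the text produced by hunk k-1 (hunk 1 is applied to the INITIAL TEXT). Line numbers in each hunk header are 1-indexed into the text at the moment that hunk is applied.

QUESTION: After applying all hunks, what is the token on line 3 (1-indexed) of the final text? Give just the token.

Hunk 1: at line 4 remove [zvc] add [yvohq,kyv] -> 8 lines: iih ldk lmhwk kyw yvohq kyv nmah psf
Hunk 2: at line 6 remove [nmah] add [eddv] -> 8 lines: iih ldk lmhwk kyw yvohq kyv eddv psf
Hunk 3: at line 3 remove [yvohq,kyv] add [cefx,mcj,zwa] -> 9 lines: iih ldk lmhwk kyw cefx mcj zwa eddv psf
Final line 3: lmhwk

Answer: lmhwk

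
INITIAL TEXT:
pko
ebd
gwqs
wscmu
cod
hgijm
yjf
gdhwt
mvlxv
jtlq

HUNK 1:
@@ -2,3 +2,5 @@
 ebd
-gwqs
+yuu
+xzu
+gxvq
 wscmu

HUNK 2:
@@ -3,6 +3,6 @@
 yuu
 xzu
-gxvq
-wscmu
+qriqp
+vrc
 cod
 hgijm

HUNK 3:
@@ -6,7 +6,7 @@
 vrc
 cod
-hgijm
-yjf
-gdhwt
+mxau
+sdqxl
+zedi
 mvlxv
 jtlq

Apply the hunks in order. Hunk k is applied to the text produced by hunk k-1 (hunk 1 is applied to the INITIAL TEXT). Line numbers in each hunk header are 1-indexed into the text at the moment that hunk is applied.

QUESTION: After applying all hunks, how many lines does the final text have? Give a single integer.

Hunk 1: at line 2 remove [gwqs] add [yuu,xzu,gxvq] -> 12 lines: pko ebd yuu xzu gxvq wscmu cod hgijm yjf gdhwt mvlxv jtlq
Hunk 2: at line 3 remove [gxvq,wscmu] add [qriqp,vrc] -> 12 lines: pko ebd yuu xzu qriqp vrc cod hgijm yjf gdhwt mvlxv jtlq
Hunk 3: at line 6 remove [hgijm,yjf,gdhwt] add [mxau,sdqxl,zedi] -> 12 lines: pko ebd yuu xzu qriqp vrc cod mxau sdqxl zedi mvlxv jtlq
Final line count: 12

Answer: 12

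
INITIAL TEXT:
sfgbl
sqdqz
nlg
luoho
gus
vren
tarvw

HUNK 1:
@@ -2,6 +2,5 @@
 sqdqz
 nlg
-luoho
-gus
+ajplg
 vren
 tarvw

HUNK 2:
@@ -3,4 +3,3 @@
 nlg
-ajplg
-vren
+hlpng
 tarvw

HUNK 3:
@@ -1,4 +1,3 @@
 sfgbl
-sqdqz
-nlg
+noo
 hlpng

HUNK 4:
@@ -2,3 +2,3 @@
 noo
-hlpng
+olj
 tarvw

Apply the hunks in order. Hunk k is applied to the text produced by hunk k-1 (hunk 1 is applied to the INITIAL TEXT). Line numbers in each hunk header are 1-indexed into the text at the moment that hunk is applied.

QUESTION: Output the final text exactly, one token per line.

Answer: sfgbl
noo
olj
tarvw

Derivation:
Hunk 1: at line 2 remove [luoho,gus] add [ajplg] -> 6 lines: sfgbl sqdqz nlg ajplg vren tarvw
Hunk 2: at line 3 remove [ajplg,vren] add [hlpng] -> 5 lines: sfgbl sqdqz nlg hlpng tarvw
Hunk 3: at line 1 remove [sqdqz,nlg] add [noo] -> 4 lines: sfgbl noo hlpng tarvw
Hunk 4: at line 2 remove [hlpng] add [olj] -> 4 lines: sfgbl noo olj tarvw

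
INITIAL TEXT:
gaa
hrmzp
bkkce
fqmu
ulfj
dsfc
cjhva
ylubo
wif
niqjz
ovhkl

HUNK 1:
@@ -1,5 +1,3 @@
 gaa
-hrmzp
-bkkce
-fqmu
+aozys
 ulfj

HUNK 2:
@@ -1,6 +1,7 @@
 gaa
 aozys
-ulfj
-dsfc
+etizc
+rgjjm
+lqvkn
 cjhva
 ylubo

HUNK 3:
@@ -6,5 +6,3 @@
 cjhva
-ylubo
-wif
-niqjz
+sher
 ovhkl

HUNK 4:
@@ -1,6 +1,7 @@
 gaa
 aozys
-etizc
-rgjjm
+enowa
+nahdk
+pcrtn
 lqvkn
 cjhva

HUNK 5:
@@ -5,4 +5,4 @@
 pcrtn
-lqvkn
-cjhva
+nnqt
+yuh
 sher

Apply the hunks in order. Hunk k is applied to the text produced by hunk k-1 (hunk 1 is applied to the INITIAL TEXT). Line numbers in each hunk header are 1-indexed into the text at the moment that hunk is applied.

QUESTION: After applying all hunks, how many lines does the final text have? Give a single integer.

Hunk 1: at line 1 remove [hrmzp,bkkce,fqmu] add [aozys] -> 9 lines: gaa aozys ulfj dsfc cjhva ylubo wif niqjz ovhkl
Hunk 2: at line 1 remove [ulfj,dsfc] add [etizc,rgjjm,lqvkn] -> 10 lines: gaa aozys etizc rgjjm lqvkn cjhva ylubo wif niqjz ovhkl
Hunk 3: at line 6 remove [ylubo,wif,niqjz] add [sher] -> 8 lines: gaa aozys etizc rgjjm lqvkn cjhva sher ovhkl
Hunk 4: at line 1 remove [etizc,rgjjm] add [enowa,nahdk,pcrtn] -> 9 lines: gaa aozys enowa nahdk pcrtn lqvkn cjhva sher ovhkl
Hunk 5: at line 5 remove [lqvkn,cjhva] add [nnqt,yuh] -> 9 lines: gaa aozys enowa nahdk pcrtn nnqt yuh sher ovhkl
Final line count: 9

Answer: 9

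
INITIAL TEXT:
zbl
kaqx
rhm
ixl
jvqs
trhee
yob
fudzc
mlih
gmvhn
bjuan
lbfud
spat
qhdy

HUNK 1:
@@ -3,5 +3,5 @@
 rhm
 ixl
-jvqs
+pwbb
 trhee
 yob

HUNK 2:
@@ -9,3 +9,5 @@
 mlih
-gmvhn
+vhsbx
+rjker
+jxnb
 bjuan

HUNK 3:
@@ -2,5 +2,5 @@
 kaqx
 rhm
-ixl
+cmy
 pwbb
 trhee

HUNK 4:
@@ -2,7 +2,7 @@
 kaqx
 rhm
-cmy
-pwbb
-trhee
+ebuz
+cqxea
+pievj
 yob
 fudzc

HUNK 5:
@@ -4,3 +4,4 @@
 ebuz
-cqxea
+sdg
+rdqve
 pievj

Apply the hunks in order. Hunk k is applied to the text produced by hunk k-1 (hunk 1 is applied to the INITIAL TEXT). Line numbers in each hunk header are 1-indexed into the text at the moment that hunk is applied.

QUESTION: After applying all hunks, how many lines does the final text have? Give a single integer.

Hunk 1: at line 3 remove [jvqs] add [pwbb] -> 14 lines: zbl kaqx rhm ixl pwbb trhee yob fudzc mlih gmvhn bjuan lbfud spat qhdy
Hunk 2: at line 9 remove [gmvhn] add [vhsbx,rjker,jxnb] -> 16 lines: zbl kaqx rhm ixl pwbb trhee yob fudzc mlih vhsbx rjker jxnb bjuan lbfud spat qhdy
Hunk 3: at line 2 remove [ixl] add [cmy] -> 16 lines: zbl kaqx rhm cmy pwbb trhee yob fudzc mlih vhsbx rjker jxnb bjuan lbfud spat qhdy
Hunk 4: at line 2 remove [cmy,pwbb,trhee] add [ebuz,cqxea,pievj] -> 16 lines: zbl kaqx rhm ebuz cqxea pievj yob fudzc mlih vhsbx rjker jxnb bjuan lbfud spat qhdy
Hunk 5: at line 4 remove [cqxea] add [sdg,rdqve] -> 17 lines: zbl kaqx rhm ebuz sdg rdqve pievj yob fudzc mlih vhsbx rjker jxnb bjuan lbfud spat qhdy
Final line count: 17

Answer: 17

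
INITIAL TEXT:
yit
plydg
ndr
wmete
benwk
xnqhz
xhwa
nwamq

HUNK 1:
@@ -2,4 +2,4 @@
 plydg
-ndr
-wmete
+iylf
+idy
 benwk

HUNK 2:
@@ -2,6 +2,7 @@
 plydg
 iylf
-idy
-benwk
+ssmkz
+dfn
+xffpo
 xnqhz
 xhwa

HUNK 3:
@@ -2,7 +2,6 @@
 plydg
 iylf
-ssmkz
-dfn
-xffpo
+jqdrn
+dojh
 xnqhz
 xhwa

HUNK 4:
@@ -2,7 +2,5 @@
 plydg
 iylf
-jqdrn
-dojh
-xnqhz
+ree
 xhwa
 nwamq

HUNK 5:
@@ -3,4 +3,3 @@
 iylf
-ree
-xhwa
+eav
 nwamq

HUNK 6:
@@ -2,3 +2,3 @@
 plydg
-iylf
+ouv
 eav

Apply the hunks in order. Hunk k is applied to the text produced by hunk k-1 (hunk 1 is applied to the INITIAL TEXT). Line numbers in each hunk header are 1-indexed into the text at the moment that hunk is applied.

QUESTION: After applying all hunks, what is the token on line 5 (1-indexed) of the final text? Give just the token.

Answer: nwamq

Derivation:
Hunk 1: at line 2 remove [ndr,wmete] add [iylf,idy] -> 8 lines: yit plydg iylf idy benwk xnqhz xhwa nwamq
Hunk 2: at line 2 remove [idy,benwk] add [ssmkz,dfn,xffpo] -> 9 lines: yit plydg iylf ssmkz dfn xffpo xnqhz xhwa nwamq
Hunk 3: at line 2 remove [ssmkz,dfn,xffpo] add [jqdrn,dojh] -> 8 lines: yit plydg iylf jqdrn dojh xnqhz xhwa nwamq
Hunk 4: at line 2 remove [jqdrn,dojh,xnqhz] add [ree] -> 6 lines: yit plydg iylf ree xhwa nwamq
Hunk 5: at line 3 remove [ree,xhwa] add [eav] -> 5 lines: yit plydg iylf eav nwamq
Hunk 6: at line 2 remove [iylf] add [ouv] -> 5 lines: yit plydg ouv eav nwamq
Final line 5: nwamq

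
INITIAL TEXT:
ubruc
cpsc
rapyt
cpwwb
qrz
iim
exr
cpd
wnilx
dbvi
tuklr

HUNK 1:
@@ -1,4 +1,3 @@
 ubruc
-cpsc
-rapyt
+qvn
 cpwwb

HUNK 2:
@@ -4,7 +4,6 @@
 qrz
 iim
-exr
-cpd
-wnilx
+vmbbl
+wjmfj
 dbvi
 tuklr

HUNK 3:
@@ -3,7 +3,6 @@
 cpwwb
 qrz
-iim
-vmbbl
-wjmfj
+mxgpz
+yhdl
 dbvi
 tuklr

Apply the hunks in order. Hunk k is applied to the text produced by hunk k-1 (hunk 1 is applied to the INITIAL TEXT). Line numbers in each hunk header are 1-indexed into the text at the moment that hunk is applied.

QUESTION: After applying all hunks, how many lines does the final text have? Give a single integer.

Hunk 1: at line 1 remove [cpsc,rapyt] add [qvn] -> 10 lines: ubruc qvn cpwwb qrz iim exr cpd wnilx dbvi tuklr
Hunk 2: at line 4 remove [exr,cpd,wnilx] add [vmbbl,wjmfj] -> 9 lines: ubruc qvn cpwwb qrz iim vmbbl wjmfj dbvi tuklr
Hunk 3: at line 3 remove [iim,vmbbl,wjmfj] add [mxgpz,yhdl] -> 8 lines: ubruc qvn cpwwb qrz mxgpz yhdl dbvi tuklr
Final line count: 8

Answer: 8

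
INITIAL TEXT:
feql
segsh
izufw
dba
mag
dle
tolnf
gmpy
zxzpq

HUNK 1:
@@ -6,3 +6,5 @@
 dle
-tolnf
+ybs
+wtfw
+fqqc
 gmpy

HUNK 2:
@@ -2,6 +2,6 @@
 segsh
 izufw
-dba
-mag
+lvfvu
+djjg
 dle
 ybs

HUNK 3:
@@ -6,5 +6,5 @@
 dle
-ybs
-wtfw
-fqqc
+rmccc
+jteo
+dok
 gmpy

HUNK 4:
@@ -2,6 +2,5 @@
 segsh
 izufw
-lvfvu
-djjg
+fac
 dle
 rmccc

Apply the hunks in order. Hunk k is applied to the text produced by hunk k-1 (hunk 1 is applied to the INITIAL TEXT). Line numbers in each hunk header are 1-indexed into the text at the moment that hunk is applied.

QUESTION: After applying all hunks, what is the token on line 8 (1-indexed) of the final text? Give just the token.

Answer: dok

Derivation:
Hunk 1: at line 6 remove [tolnf] add [ybs,wtfw,fqqc] -> 11 lines: feql segsh izufw dba mag dle ybs wtfw fqqc gmpy zxzpq
Hunk 2: at line 2 remove [dba,mag] add [lvfvu,djjg] -> 11 lines: feql segsh izufw lvfvu djjg dle ybs wtfw fqqc gmpy zxzpq
Hunk 3: at line 6 remove [ybs,wtfw,fqqc] add [rmccc,jteo,dok] -> 11 lines: feql segsh izufw lvfvu djjg dle rmccc jteo dok gmpy zxzpq
Hunk 4: at line 2 remove [lvfvu,djjg] add [fac] -> 10 lines: feql segsh izufw fac dle rmccc jteo dok gmpy zxzpq
Final line 8: dok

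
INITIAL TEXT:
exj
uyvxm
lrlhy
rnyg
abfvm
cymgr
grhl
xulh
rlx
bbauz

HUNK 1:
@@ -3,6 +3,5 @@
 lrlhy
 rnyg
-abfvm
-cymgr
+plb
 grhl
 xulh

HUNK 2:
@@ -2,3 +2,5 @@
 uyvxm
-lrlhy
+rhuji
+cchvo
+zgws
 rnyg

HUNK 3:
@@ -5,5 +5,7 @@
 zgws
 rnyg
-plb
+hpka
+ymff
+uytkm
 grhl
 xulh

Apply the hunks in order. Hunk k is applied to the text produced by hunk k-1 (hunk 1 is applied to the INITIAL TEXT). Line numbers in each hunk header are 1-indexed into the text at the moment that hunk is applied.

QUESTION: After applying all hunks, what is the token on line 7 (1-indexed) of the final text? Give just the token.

Answer: hpka

Derivation:
Hunk 1: at line 3 remove [abfvm,cymgr] add [plb] -> 9 lines: exj uyvxm lrlhy rnyg plb grhl xulh rlx bbauz
Hunk 2: at line 2 remove [lrlhy] add [rhuji,cchvo,zgws] -> 11 lines: exj uyvxm rhuji cchvo zgws rnyg plb grhl xulh rlx bbauz
Hunk 3: at line 5 remove [plb] add [hpka,ymff,uytkm] -> 13 lines: exj uyvxm rhuji cchvo zgws rnyg hpka ymff uytkm grhl xulh rlx bbauz
Final line 7: hpka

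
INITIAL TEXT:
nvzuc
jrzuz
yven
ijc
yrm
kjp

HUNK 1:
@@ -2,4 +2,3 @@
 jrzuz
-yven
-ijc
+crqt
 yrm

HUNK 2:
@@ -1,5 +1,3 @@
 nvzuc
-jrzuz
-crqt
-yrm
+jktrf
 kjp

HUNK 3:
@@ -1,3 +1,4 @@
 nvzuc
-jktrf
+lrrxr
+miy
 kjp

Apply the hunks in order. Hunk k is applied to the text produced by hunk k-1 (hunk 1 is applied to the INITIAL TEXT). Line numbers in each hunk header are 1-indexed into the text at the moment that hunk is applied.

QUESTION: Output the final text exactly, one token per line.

Hunk 1: at line 2 remove [yven,ijc] add [crqt] -> 5 lines: nvzuc jrzuz crqt yrm kjp
Hunk 2: at line 1 remove [jrzuz,crqt,yrm] add [jktrf] -> 3 lines: nvzuc jktrf kjp
Hunk 3: at line 1 remove [jktrf] add [lrrxr,miy] -> 4 lines: nvzuc lrrxr miy kjp

Answer: nvzuc
lrrxr
miy
kjp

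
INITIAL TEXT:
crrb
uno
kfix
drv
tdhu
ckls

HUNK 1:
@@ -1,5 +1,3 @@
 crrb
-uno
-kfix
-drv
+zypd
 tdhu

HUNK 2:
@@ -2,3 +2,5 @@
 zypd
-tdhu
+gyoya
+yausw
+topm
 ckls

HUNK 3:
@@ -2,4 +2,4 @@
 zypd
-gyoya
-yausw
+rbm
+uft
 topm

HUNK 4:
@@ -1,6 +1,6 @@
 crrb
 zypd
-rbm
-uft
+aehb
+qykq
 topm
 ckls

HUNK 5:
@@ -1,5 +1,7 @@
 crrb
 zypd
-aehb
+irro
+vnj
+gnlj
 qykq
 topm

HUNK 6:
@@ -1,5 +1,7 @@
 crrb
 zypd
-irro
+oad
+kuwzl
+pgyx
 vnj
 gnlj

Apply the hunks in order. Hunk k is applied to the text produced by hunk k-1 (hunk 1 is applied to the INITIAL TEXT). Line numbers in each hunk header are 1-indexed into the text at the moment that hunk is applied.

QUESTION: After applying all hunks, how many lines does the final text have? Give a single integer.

Answer: 10

Derivation:
Hunk 1: at line 1 remove [uno,kfix,drv] add [zypd] -> 4 lines: crrb zypd tdhu ckls
Hunk 2: at line 2 remove [tdhu] add [gyoya,yausw,topm] -> 6 lines: crrb zypd gyoya yausw topm ckls
Hunk 3: at line 2 remove [gyoya,yausw] add [rbm,uft] -> 6 lines: crrb zypd rbm uft topm ckls
Hunk 4: at line 1 remove [rbm,uft] add [aehb,qykq] -> 6 lines: crrb zypd aehb qykq topm ckls
Hunk 5: at line 1 remove [aehb] add [irro,vnj,gnlj] -> 8 lines: crrb zypd irro vnj gnlj qykq topm ckls
Hunk 6: at line 1 remove [irro] add [oad,kuwzl,pgyx] -> 10 lines: crrb zypd oad kuwzl pgyx vnj gnlj qykq topm ckls
Final line count: 10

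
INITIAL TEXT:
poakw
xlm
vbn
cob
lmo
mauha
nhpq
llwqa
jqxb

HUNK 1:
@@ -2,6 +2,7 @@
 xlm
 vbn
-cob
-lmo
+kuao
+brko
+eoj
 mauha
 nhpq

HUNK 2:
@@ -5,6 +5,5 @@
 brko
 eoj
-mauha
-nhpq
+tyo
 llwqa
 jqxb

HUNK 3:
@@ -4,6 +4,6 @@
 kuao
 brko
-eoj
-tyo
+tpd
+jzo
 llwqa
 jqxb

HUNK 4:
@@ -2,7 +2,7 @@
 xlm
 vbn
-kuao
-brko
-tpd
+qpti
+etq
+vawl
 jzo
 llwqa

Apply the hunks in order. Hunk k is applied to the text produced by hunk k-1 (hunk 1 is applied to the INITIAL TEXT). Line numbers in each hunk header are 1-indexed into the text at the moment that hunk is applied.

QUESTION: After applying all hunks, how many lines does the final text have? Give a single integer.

Hunk 1: at line 2 remove [cob,lmo] add [kuao,brko,eoj] -> 10 lines: poakw xlm vbn kuao brko eoj mauha nhpq llwqa jqxb
Hunk 2: at line 5 remove [mauha,nhpq] add [tyo] -> 9 lines: poakw xlm vbn kuao brko eoj tyo llwqa jqxb
Hunk 3: at line 4 remove [eoj,tyo] add [tpd,jzo] -> 9 lines: poakw xlm vbn kuao brko tpd jzo llwqa jqxb
Hunk 4: at line 2 remove [kuao,brko,tpd] add [qpti,etq,vawl] -> 9 lines: poakw xlm vbn qpti etq vawl jzo llwqa jqxb
Final line count: 9

Answer: 9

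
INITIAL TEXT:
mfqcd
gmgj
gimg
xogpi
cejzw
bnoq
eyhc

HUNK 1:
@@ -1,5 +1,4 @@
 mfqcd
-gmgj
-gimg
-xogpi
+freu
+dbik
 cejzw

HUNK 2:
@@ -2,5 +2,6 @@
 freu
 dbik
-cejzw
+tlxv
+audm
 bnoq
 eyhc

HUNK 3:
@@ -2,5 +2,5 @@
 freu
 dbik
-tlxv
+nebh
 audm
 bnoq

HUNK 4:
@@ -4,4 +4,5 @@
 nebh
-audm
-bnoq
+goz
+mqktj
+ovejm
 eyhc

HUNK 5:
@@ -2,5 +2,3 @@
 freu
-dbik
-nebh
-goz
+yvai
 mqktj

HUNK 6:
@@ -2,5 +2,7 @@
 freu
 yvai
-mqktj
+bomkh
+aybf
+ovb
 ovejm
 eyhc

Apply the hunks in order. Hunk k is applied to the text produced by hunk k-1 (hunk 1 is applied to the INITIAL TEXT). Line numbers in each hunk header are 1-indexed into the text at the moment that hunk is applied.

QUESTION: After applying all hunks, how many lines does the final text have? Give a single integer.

Hunk 1: at line 1 remove [gmgj,gimg,xogpi] add [freu,dbik] -> 6 lines: mfqcd freu dbik cejzw bnoq eyhc
Hunk 2: at line 2 remove [cejzw] add [tlxv,audm] -> 7 lines: mfqcd freu dbik tlxv audm bnoq eyhc
Hunk 3: at line 2 remove [tlxv] add [nebh] -> 7 lines: mfqcd freu dbik nebh audm bnoq eyhc
Hunk 4: at line 4 remove [audm,bnoq] add [goz,mqktj,ovejm] -> 8 lines: mfqcd freu dbik nebh goz mqktj ovejm eyhc
Hunk 5: at line 2 remove [dbik,nebh,goz] add [yvai] -> 6 lines: mfqcd freu yvai mqktj ovejm eyhc
Hunk 6: at line 2 remove [mqktj] add [bomkh,aybf,ovb] -> 8 lines: mfqcd freu yvai bomkh aybf ovb ovejm eyhc
Final line count: 8

Answer: 8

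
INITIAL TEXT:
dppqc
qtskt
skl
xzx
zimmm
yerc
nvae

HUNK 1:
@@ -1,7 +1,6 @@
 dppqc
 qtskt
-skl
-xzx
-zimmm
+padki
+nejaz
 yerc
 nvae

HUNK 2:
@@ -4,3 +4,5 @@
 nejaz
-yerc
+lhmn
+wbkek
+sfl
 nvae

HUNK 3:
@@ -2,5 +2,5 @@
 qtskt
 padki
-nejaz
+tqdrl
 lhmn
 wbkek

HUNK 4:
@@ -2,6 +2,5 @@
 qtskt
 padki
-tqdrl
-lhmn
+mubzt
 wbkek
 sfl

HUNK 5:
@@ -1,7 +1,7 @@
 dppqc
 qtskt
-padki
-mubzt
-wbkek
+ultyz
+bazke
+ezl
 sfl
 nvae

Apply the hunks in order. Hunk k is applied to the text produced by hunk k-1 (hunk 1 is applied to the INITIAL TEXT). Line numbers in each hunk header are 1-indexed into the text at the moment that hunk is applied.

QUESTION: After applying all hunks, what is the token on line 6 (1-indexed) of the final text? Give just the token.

Answer: sfl

Derivation:
Hunk 1: at line 1 remove [skl,xzx,zimmm] add [padki,nejaz] -> 6 lines: dppqc qtskt padki nejaz yerc nvae
Hunk 2: at line 4 remove [yerc] add [lhmn,wbkek,sfl] -> 8 lines: dppqc qtskt padki nejaz lhmn wbkek sfl nvae
Hunk 3: at line 2 remove [nejaz] add [tqdrl] -> 8 lines: dppqc qtskt padki tqdrl lhmn wbkek sfl nvae
Hunk 4: at line 2 remove [tqdrl,lhmn] add [mubzt] -> 7 lines: dppqc qtskt padki mubzt wbkek sfl nvae
Hunk 5: at line 1 remove [padki,mubzt,wbkek] add [ultyz,bazke,ezl] -> 7 lines: dppqc qtskt ultyz bazke ezl sfl nvae
Final line 6: sfl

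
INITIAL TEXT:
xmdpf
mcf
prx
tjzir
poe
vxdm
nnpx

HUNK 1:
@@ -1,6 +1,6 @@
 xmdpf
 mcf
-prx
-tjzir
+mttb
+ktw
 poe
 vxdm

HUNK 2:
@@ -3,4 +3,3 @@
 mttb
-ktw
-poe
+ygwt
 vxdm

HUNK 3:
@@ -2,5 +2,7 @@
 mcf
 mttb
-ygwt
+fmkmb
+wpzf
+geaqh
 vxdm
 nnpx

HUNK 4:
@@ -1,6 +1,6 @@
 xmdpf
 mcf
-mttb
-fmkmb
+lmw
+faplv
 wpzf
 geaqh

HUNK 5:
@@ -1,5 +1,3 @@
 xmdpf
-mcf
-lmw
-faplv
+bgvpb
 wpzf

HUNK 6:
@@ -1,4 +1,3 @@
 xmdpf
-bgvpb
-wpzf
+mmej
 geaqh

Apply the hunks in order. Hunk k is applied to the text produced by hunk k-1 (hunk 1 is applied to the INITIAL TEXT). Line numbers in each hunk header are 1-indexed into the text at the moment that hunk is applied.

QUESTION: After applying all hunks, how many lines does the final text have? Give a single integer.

Answer: 5

Derivation:
Hunk 1: at line 1 remove [prx,tjzir] add [mttb,ktw] -> 7 lines: xmdpf mcf mttb ktw poe vxdm nnpx
Hunk 2: at line 3 remove [ktw,poe] add [ygwt] -> 6 lines: xmdpf mcf mttb ygwt vxdm nnpx
Hunk 3: at line 2 remove [ygwt] add [fmkmb,wpzf,geaqh] -> 8 lines: xmdpf mcf mttb fmkmb wpzf geaqh vxdm nnpx
Hunk 4: at line 1 remove [mttb,fmkmb] add [lmw,faplv] -> 8 lines: xmdpf mcf lmw faplv wpzf geaqh vxdm nnpx
Hunk 5: at line 1 remove [mcf,lmw,faplv] add [bgvpb] -> 6 lines: xmdpf bgvpb wpzf geaqh vxdm nnpx
Hunk 6: at line 1 remove [bgvpb,wpzf] add [mmej] -> 5 lines: xmdpf mmej geaqh vxdm nnpx
Final line count: 5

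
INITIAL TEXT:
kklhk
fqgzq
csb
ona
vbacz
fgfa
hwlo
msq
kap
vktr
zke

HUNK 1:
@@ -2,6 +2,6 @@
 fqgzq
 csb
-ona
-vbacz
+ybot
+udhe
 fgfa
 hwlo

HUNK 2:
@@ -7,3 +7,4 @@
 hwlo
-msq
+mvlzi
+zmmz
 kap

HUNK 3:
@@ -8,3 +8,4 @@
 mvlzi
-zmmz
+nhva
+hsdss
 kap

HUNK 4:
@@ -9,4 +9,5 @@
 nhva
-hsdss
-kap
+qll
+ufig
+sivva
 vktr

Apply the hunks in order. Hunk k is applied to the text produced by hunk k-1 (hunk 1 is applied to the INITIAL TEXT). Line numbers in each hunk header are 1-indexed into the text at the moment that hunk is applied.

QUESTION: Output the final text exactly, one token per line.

Answer: kklhk
fqgzq
csb
ybot
udhe
fgfa
hwlo
mvlzi
nhva
qll
ufig
sivva
vktr
zke

Derivation:
Hunk 1: at line 2 remove [ona,vbacz] add [ybot,udhe] -> 11 lines: kklhk fqgzq csb ybot udhe fgfa hwlo msq kap vktr zke
Hunk 2: at line 7 remove [msq] add [mvlzi,zmmz] -> 12 lines: kklhk fqgzq csb ybot udhe fgfa hwlo mvlzi zmmz kap vktr zke
Hunk 3: at line 8 remove [zmmz] add [nhva,hsdss] -> 13 lines: kklhk fqgzq csb ybot udhe fgfa hwlo mvlzi nhva hsdss kap vktr zke
Hunk 4: at line 9 remove [hsdss,kap] add [qll,ufig,sivva] -> 14 lines: kklhk fqgzq csb ybot udhe fgfa hwlo mvlzi nhva qll ufig sivva vktr zke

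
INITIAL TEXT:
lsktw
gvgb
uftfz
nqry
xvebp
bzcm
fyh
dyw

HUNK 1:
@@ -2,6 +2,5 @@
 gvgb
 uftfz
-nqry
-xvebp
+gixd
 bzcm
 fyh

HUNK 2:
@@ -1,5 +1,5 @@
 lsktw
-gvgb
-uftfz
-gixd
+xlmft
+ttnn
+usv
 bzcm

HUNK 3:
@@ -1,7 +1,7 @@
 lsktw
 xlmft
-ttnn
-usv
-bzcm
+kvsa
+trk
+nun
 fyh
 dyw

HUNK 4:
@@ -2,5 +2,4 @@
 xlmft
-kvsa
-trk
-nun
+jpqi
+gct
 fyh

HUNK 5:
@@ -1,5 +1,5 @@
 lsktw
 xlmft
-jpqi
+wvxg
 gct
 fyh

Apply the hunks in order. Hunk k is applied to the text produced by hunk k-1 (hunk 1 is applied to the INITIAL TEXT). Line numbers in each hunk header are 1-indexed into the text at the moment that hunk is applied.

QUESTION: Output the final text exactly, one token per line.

Answer: lsktw
xlmft
wvxg
gct
fyh
dyw

Derivation:
Hunk 1: at line 2 remove [nqry,xvebp] add [gixd] -> 7 lines: lsktw gvgb uftfz gixd bzcm fyh dyw
Hunk 2: at line 1 remove [gvgb,uftfz,gixd] add [xlmft,ttnn,usv] -> 7 lines: lsktw xlmft ttnn usv bzcm fyh dyw
Hunk 3: at line 1 remove [ttnn,usv,bzcm] add [kvsa,trk,nun] -> 7 lines: lsktw xlmft kvsa trk nun fyh dyw
Hunk 4: at line 2 remove [kvsa,trk,nun] add [jpqi,gct] -> 6 lines: lsktw xlmft jpqi gct fyh dyw
Hunk 5: at line 1 remove [jpqi] add [wvxg] -> 6 lines: lsktw xlmft wvxg gct fyh dyw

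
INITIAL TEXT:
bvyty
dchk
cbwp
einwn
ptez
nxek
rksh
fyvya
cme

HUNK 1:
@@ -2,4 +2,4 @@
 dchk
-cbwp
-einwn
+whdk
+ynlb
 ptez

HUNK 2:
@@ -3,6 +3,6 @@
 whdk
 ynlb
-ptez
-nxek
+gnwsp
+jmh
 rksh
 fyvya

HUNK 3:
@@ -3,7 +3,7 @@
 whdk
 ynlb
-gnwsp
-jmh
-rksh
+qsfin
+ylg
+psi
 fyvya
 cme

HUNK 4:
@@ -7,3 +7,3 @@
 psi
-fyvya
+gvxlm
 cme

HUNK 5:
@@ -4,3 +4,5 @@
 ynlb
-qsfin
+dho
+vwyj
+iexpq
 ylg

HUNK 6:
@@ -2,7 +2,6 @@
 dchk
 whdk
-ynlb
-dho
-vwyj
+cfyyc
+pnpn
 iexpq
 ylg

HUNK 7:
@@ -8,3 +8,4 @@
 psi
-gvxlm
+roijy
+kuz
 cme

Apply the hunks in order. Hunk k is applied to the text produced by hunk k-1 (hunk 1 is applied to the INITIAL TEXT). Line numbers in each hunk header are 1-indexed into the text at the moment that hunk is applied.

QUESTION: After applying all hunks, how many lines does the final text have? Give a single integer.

Answer: 11

Derivation:
Hunk 1: at line 2 remove [cbwp,einwn] add [whdk,ynlb] -> 9 lines: bvyty dchk whdk ynlb ptez nxek rksh fyvya cme
Hunk 2: at line 3 remove [ptez,nxek] add [gnwsp,jmh] -> 9 lines: bvyty dchk whdk ynlb gnwsp jmh rksh fyvya cme
Hunk 3: at line 3 remove [gnwsp,jmh,rksh] add [qsfin,ylg,psi] -> 9 lines: bvyty dchk whdk ynlb qsfin ylg psi fyvya cme
Hunk 4: at line 7 remove [fyvya] add [gvxlm] -> 9 lines: bvyty dchk whdk ynlb qsfin ylg psi gvxlm cme
Hunk 5: at line 4 remove [qsfin] add [dho,vwyj,iexpq] -> 11 lines: bvyty dchk whdk ynlb dho vwyj iexpq ylg psi gvxlm cme
Hunk 6: at line 2 remove [ynlb,dho,vwyj] add [cfyyc,pnpn] -> 10 lines: bvyty dchk whdk cfyyc pnpn iexpq ylg psi gvxlm cme
Hunk 7: at line 8 remove [gvxlm] add [roijy,kuz] -> 11 lines: bvyty dchk whdk cfyyc pnpn iexpq ylg psi roijy kuz cme
Final line count: 11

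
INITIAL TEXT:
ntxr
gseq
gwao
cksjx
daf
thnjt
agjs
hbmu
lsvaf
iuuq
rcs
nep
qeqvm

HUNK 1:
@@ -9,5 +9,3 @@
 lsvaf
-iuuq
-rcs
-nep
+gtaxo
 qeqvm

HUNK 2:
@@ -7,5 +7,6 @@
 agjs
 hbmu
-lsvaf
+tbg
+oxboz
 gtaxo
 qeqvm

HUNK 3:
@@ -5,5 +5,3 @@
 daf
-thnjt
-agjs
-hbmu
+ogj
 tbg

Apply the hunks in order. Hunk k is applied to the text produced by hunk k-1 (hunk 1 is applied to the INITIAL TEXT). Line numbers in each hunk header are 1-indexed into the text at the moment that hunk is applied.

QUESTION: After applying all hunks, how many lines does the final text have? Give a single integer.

Answer: 10

Derivation:
Hunk 1: at line 9 remove [iuuq,rcs,nep] add [gtaxo] -> 11 lines: ntxr gseq gwao cksjx daf thnjt agjs hbmu lsvaf gtaxo qeqvm
Hunk 2: at line 7 remove [lsvaf] add [tbg,oxboz] -> 12 lines: ntxr gseq gwao cksjx daf thnjt agjs hbmu tbg oxboz gtaxo qeqvm
Hunk 3: at line 5 remove [thnjt,agjs,hbmu] add [ogj] -> 10 lines: ntxr gseq gwao cksjx daf ogj tbg oxboz gtaxo qeqvm
Final line count: 10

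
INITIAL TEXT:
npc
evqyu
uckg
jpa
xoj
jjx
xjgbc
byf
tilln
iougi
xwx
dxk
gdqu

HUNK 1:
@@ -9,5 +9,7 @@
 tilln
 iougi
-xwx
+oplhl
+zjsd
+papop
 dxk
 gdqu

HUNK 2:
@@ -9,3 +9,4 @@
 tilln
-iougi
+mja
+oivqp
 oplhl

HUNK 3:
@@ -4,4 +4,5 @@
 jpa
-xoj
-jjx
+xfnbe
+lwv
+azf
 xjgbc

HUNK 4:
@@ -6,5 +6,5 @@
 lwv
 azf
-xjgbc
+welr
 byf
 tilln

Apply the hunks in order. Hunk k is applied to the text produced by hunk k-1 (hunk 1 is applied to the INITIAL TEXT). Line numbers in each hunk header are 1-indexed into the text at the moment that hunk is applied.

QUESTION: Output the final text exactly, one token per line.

Answer: npc
evqyu
uckg
jpa
xfnbe
lwv
azf
welr
byf
tilln
mja
oivqp
oplhl
zjsd
papop
dxk
gdqu

Derivation:
Hunk 1: at line 9 remove [xwx] add [oplhl,zjsd,papop] -> 15 lines: npc evqyu uckg jpa xoj jjx xjgbc byf tilln iougi oplhl zjsd papop dxk gdqu
Hunk 2: at line 9 remove [iougi] add [mja,oivqp] -> 16 lines: npc evqyu uckg jpa xoj jjx xjgbc byf tilln mja oivqp oplhl zjsd papop dxk gdqu
Hunk 3: at line 4 remove [xoj,jjx] add [xfnbe,lwv,azf] -> 17 lines: npc evqyu uckg jpa xfnbe lwv azf xjgbc byf tilln mja oivqp oplhl zjsd papop dxk gdqu
Hunk 4: at line 6 remove [xjgbc] add [welr] -> 17 lines: npc evqyu uckg jpa xfnbe lwv azf welr byf tilln mja oivqp oplhl zjsd papop dxk gdqu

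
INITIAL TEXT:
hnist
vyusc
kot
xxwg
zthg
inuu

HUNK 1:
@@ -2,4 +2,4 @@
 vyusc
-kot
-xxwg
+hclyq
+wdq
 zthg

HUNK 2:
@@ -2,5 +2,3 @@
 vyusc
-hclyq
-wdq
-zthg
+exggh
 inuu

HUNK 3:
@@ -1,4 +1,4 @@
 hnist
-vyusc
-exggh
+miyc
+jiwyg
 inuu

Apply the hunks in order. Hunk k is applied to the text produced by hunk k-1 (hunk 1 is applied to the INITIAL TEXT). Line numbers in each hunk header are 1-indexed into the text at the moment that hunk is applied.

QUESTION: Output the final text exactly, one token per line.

Answer: hnist
miyc
jiwyg
inuu

Derivation:
Hunk 1: at line 2 remove [kot,xxwg] add [hclyq,wdq] -> 6 lines: hnist vyusc hclyq wdq zthg inuu
Hunk 2: at line 2 remove [hclyq,wdq,zthg] add [exggh] -> 4 lines: hnist vyusc exggh inuu
Hunk 3: at line 1 remove [vyusc,exggh] add [miyc,jiwyg] -> 4 lines: hnist miyc jiwyg inuu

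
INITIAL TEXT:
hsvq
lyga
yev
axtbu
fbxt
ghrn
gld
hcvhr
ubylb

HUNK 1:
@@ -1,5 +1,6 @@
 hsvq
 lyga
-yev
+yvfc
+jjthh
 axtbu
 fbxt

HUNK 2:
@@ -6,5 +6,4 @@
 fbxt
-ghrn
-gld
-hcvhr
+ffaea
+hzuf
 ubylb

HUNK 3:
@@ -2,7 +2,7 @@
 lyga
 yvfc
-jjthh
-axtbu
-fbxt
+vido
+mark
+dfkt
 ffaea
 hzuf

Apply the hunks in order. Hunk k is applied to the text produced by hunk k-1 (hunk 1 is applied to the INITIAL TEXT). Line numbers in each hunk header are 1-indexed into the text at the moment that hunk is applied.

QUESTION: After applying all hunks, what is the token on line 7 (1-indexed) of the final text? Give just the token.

Answer: ffaea

Derivation:
Hunk 1: at line 1 remove [yev] add [yvfc,jjthh] -> 10 lines: hsvq lyga yvfc jjthh axtbu fbxt ghrn gld hcvhr ubylb
Hunk 2: at line 6 remove [ghrn,gld,hcvhr] add [ffaea,hzuf] -> 9 lines: hsvq lyga yvfc jjthh axtbu fbxt ffaea hzuf ubylb
Hunk 3: at line 2 remove [jjthh,axtbu,fbxt] add [vido,mark,dfkt] -> 9 lines: hsvq lyga yvfc vido mark dfkt ffaea hzuf ubylb
Final line 7: ffaea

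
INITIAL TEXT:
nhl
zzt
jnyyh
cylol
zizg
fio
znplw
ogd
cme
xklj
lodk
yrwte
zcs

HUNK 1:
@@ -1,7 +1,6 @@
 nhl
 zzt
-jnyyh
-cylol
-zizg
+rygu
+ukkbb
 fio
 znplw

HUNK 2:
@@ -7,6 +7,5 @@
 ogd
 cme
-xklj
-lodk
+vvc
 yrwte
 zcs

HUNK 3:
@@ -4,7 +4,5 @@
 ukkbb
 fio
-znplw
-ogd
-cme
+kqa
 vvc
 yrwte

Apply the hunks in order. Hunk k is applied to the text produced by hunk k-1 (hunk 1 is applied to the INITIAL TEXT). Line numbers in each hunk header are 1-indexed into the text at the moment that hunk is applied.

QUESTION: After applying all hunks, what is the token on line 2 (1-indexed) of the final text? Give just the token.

Answer: zzt

Derivation:
Hunk 1: at line 1 remove [jnyyh,cylol,zizg] add [rygu,ukkbb] -> 12 lines: nhl zzt rygu ukkbb fio znplw ogd cme xklj lodk yrwte zcs
Hunk 2: at line 7 remove [xklj,lodk] add [vvc] -> 11 lines: nhl zzt rygu ukkbb fio znplw ogd cme vvc yrwte zcs
Hunk 3: at line 4 remove [znplw,ogd,cme] add [kqa] -> 9 lines: nhl zzt rygu ukkbb fio kqa vvc yrwte zcs
Final line 2: zzt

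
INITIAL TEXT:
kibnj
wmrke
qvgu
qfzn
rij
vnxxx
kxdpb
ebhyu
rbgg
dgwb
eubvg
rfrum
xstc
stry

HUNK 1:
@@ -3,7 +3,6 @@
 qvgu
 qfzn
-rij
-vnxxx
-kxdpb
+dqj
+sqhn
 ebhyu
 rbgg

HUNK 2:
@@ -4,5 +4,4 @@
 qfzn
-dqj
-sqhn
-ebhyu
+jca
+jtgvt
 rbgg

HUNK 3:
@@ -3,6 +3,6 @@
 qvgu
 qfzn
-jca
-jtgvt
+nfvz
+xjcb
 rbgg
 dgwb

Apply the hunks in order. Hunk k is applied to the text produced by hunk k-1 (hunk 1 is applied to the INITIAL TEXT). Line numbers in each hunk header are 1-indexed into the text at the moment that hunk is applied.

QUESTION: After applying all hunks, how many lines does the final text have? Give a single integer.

Answer: 12

Derivation:
Hunk 1: at line 3 remove [rij,vnxxx,kxdpb] add [dqj,sqhn] -> 13 lines: kibnj wmrke qvgu qfzn dqj sqhn ebhyu rbgg dgwb eubvg rfrum xstc stry
Hunk 2: at line 4 remove [dqj,sqhn,ebhyu] add [jca,jtgvt] -> 12 lines: kibnj wmrke qvgu qfzn jca jtgvt rbgg dgwb eubvg rfrum xstc stry
Hunk 3: at line 3 remove [jca,jtgvt] add [nfvz,xjcb] -> 12 lines: kibnj wmrke qvgu qfzn nfvz xjcb rbgg dgwb eubvg rfrum xstc stry
Final line count: 12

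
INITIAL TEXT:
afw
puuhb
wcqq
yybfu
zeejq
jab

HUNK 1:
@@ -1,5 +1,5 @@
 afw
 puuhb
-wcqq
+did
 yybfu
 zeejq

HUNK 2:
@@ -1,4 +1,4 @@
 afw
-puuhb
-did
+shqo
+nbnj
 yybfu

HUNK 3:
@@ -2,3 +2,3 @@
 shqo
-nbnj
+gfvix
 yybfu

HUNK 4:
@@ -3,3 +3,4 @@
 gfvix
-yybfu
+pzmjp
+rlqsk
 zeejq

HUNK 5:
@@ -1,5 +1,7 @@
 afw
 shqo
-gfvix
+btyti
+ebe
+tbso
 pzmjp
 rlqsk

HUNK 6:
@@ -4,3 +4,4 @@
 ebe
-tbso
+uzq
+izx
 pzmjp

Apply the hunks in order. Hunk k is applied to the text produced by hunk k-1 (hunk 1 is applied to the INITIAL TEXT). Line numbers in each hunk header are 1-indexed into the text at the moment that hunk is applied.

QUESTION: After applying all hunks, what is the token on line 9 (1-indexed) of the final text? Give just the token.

Hunk 1: at line 1 remove [wcqq] add [did] -> 6 lines: afw puuhb did yybfu zeejq jab
Hunk 2: at line 1 remove [puuhb,did] add [shqo,nbnj] -> 6 lines: afw shqo nbnj yybfu zeejq jab
Hunk 3: at line 2 remove [nbnj] add [gfvix] -> 6 lines: afw shqo gfvix yybfu zeejq jab
Hunk 4: at line 3 remove [yybfu] add [pzmjp,rlqsk] -> 7 lines: afw shqo gfvix pzmjp rlqsk zeejq jab
Hunk 5: at line 1 remove [gfvix] add [btyti,ebe,tbso] -> 9 lines: afw shqo btyti ebe tbso pzmjp rlqsk zeejq jab
Hunk 6: at line 4 remove [tbso] add [uzq,izx] -> 10 lines: afw shqo btyti ebe uzq izx pzmjp rlqsk zeejq jab
Final line 9: zeejq

Answer: zeejq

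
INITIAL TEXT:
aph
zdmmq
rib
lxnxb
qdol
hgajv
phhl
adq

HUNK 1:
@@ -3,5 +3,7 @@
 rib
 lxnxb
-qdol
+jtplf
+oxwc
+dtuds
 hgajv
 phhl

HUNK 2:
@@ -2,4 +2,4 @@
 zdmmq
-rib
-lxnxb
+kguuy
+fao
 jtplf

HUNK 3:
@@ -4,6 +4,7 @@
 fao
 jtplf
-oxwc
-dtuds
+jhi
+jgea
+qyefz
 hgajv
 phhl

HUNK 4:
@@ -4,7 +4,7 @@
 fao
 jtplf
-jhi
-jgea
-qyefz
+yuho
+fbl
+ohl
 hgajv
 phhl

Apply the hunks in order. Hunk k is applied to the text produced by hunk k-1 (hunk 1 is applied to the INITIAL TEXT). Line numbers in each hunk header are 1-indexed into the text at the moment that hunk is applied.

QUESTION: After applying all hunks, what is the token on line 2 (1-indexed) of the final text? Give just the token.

Answer: zdmmq

Derivation:
Hunk 1: at line 3 remove [qdol] add [jtplf,oxwc,dtuds] -> 10 lines: aph zdmmq rib lxnxb jtplf oxwc dtuds hgajv phhl adq
Hunk 2: at line 2 remove [rib,lxnxb] add [kguuy,fao] -> 10 lines: aph zdmmq kguuy fao jtplf oxwc dtuds hgajv phhl adq
Hunk 3: at line 4 remove [oxwc,dtuds] add [jhi,jgea,qyefz] -> 11 lines: aph zdmmq kguuy fao jtplf jhi jgea qyefz hgajv phhl adq
Hunk 4: at line 4 remove [jhi,jgea,qyefz] add [yuho,fbl,ohl] -> 11 lines: aph zdmmq kguuy fao jtplf yuho fbl ohl hgajv phhl adq
Final line 2: zdmmq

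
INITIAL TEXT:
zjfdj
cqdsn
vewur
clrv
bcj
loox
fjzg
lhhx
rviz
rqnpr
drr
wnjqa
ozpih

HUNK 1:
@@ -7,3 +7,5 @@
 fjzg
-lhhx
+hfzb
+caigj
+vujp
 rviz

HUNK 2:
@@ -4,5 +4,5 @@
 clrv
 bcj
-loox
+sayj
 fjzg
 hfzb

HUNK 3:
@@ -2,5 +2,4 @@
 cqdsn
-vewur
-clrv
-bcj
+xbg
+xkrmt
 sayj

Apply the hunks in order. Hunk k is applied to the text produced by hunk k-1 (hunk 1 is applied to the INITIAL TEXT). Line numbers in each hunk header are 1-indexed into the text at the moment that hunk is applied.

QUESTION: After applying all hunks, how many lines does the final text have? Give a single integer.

Answer: 14

Derivation:
Hunk 1: at line 7 remove [lhhx] add [hfzb,caigj,vujp] -> 15 lines: zjfdj cqdsn vewur clrv bcj loox fjzg hfzb caigj vujp rviz rqnpr drr wnjqa ozpih
Hunk 2: at line 4 remove [loox] add [sayj] -> 15 lines: zjfdj cqdsn vewur clrv bcj sayj fjzg hfzb caigj vujp rviz rqnpr drr wnjqa ozpih
Hunk 3: at line 2 remove [vewur,clrv,bcj] add [xbg,xkrmt] -> 14 lines: zjfdj cqdsn xbg xkrmt sayj fjzg hfzb caigj vujp rviz rqnpr drr wnjqa ozpih
Final line count: 14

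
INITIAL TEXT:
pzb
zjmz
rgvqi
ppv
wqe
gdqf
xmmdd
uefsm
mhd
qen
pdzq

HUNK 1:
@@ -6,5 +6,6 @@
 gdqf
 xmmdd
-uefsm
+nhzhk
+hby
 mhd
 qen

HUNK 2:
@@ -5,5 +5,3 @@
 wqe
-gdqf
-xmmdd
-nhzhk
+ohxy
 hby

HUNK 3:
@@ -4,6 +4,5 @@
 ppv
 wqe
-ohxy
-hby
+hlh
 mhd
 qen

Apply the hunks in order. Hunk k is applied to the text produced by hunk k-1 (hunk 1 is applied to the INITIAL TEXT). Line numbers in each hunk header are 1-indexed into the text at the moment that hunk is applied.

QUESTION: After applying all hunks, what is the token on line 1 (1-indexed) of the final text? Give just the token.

Hunk 1: at line 6 remove [uefsm] add [nhzhk,hby] -> 12 lines: pzb zjmz rgvqi ppv wqe gdqf xmmdd nhzhk hby mhd qen pdzq
Hunk 2: at line 5 remove [gdqf,xmmdd,nhzhk] add [ohxy] -> 10 lines: pzb zjmz rgvqi ppv wqe ohxy hby mhd qen pdzq
Hunk 3: at line 4 remove [ohxy,hby] add [hlh] -> 9 lines: pzb zjmz rgvqi ppv wqe hlh mhd qen pdzq
Final line 1: pzb

Answer: pzb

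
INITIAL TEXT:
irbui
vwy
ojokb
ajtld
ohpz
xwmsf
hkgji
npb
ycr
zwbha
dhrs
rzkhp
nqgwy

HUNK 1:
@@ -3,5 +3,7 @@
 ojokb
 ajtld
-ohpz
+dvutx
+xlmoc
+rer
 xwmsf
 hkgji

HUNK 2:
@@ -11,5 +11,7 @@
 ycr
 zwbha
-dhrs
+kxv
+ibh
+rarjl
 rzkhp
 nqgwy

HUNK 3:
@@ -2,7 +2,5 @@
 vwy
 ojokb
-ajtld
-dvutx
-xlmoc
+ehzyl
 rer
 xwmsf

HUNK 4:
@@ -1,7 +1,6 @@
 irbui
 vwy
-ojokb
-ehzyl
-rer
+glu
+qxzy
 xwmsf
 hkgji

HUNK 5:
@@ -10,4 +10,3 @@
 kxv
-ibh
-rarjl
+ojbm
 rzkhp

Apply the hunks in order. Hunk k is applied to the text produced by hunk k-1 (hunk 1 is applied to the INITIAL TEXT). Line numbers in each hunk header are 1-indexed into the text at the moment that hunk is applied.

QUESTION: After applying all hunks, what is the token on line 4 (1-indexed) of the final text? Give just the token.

Answer: qxzy

Derivation:
Hunk 1: at line 3 remove [ohpz] add [dvutx,xlmoc,rer] -> 15 lines: irbui vwy ojokb ajtld dvutx xlmoc rer xwmsf hkgji npb ycr zwbha dhrs rzkhp nqgwy
Hunk 2: at line 11 remove [dhrs] add [kxv,ibh,rarjl] -> 17 lines: irbui vwy ojokb ajtld dvutx xlmoc rer xwmsf hkgji npb ycr zwbha kxv ibh rarjl rzkhp nqgwy
Hunk 3: at line 2 remove [ajtld,dvutx,xlmoc] add [ehzyl] -> 15 lines: irbui vwy ojokb ehzyl rer xwmsf hkgji npb ycr zwbha kxv ibh rarjl rzkhp nqgwy
Hunk 4: at line 1 remove [ojokb,ehzyl,rer] add [glu,qxzy] -> 14 lines: irbui vwy glu qxzy xwmsf hkgji npb ycr zwbha kxv ibh rarjl rzkhp nqgwy
Hunk 5: at line 10 remove [ibh,rarjl] add [ojbm] -> 13 lines: irbui vwy glu qxzy xwmsf hkgji npb ycr zwbha kxv ojbm rzkhp nqgwy
Final line 4: qxzy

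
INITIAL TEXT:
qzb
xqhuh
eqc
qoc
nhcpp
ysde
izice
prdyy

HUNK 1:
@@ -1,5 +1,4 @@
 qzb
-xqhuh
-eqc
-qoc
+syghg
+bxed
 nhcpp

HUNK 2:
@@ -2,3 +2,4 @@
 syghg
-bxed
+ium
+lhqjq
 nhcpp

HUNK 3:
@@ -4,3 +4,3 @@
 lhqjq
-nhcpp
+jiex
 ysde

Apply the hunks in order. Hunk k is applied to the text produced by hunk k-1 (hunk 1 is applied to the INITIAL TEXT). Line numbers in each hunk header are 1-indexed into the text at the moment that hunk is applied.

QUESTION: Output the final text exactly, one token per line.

Hunk 1: at line 1 remove [xqhuh,eqc,qoc] add [syghg,bxed] -> 7 lines: qzb syghg bxed nhcpp ysde izice prdyy
Hunk 2: at line 2 remove [bxed] add [ium,lhqjq] -> 8 lines: qzb syghg ium lhqjq nhcpp ysde izice prdyy
Hunk 3: at line 4 remove [nhcpp] add [jiex] -> 8 lines: qzb syghg ium lhqjq jiex ysde izice prdyy

Answer: qzb
syghg
ium
lhqjq
jiex
ysde
izice
prdyy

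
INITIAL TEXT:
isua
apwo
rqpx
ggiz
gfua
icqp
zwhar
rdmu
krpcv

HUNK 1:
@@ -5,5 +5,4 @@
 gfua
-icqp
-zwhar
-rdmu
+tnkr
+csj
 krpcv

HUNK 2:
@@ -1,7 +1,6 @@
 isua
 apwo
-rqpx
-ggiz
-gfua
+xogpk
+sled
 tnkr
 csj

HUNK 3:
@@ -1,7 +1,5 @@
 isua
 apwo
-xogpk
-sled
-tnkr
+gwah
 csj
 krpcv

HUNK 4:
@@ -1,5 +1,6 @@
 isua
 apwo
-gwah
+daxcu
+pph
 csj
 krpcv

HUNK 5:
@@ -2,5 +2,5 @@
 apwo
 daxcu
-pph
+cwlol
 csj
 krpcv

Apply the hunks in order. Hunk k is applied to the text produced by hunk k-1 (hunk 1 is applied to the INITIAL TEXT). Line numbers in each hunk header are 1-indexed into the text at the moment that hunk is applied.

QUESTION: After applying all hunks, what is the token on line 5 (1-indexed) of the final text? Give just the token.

Answer: csj

Derivation:
Hunk 1: at line 5 remove [icqp,zwhar,rdmu] add [tnkr,csj] -> 8 lines: isua apwo rqpx ggiz gfua tnkr csj krpcv
Hunk 2: at line 1 remove [rqpx,ggiz,gfua] add [xogpk,sled] -> 7 lines: isua apwo xogpk sled tnkr csj krpcv
Hunk 3: at line 1 remove [xogpk,sled,tnkr] add [gwah] -> 5 lines: isua apwo gwah csj krpcv
Hunk 4: at line 1 remove [gwah] add [daxcu,pph] -> 6 lines: isua apwo daxcu pph csj krpcv
Hunk 5: at line 2 remove [pph] add [cwlol] -> 6 lines: isua apwo daxcu cwlol csj krpcv
Final line 5: csj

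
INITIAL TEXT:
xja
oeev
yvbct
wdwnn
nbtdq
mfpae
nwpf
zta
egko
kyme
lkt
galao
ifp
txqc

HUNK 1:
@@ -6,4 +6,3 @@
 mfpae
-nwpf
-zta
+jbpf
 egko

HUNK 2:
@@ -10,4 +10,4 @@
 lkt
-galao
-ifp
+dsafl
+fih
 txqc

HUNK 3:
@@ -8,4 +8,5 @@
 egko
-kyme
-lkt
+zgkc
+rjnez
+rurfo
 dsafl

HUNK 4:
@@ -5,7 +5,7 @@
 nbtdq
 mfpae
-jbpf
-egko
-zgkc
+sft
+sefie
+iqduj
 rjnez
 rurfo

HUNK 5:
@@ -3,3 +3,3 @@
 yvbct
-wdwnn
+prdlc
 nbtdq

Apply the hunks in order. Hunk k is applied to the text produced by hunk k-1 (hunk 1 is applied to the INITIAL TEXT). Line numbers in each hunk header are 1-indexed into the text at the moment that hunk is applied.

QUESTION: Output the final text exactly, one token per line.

Hunk 1: at line 6 remove [nwpf,zta] add [jbpf] -> 13 lines: xja oeev yvbct wdwnn nbtdq mfpae jbpf egko kyme lkt galao ifp txqc
Hunk 2: at line 10 remove [galao,ifp] add [dsafl,fih] -> 13 lines: xja oeev yvbct wdwnn nbtdq mfpae jbpf egko kyme lkt dsafl fih txqc
Hunk 3: at line 8 remove [kyme,lkt] add [zgkc,rjnez,rurfo] -> 14 lines: xja oeev yvbct wdwnn nbtdq mfpae jbpf egko zgkc rjnez rurfo dsafl fih txqc
Hunk 4: at line 5 remove [jbpf,egko,zgkc] add [sft,sefie,iqduj] -> 14 lines: xja oeev yvbct wdwnn nbtdq mfpae sft sefie iqduj rjnez rurfo dsafl fih txqc
Hunk 5: at line 3 remove [wdwnn] add [prdlc] -> 14 lines: xja oeev yvbct prdlc nbtdq mfpae sft sefie iqduj rjnez rurfo dsafl fih txqc

Answer: xja
oeev
yvbct
prdlc
nbtdq
mfpae
sft
sefie
iqduj
rjnez
rurfo
dsafl
fih
txqc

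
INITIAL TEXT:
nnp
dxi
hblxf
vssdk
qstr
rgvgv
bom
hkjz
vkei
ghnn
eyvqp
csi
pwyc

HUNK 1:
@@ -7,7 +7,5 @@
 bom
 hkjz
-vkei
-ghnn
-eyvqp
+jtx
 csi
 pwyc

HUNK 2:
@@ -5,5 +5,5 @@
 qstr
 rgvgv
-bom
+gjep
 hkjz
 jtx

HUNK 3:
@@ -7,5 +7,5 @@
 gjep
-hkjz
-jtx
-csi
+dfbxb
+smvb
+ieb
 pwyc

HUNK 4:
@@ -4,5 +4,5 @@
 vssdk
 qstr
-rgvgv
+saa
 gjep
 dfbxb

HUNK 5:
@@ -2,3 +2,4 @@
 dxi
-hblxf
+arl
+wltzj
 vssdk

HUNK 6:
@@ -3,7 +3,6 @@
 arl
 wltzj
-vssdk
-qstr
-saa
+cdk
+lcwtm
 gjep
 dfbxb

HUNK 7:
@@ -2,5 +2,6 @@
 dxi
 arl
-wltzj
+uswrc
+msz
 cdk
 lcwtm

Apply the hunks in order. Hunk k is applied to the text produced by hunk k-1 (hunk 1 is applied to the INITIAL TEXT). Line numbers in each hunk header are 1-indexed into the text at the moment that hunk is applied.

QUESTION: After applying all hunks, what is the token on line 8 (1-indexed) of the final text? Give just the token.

Hunk 1: at line 7 remove [vkei,ghnn,eyvqp] add [jtx] -> 11 lines: nnp dxi hblxf vssdk qstr rgvgv bom hkjz jtx csi pwyc
Hunk 2: at line 5 remove [bom] add [gjep] -> 11 lines: nnp dxi hblxf vssdk qstr rgvgv gjep hkjz jtx csi pwyc
Hunk 3: at line 7 remove [hkjz,jtx,csi] add [dfbxb,smvb,ieb] -> 11 lines: nnp dxi hblxf vssdk qstr rgvgv gjep dfbxb smvb ieb pwyc
Hunk 4: at line 4 remove [rgvgv] add [saa] -> 11 lines: nnp dxi hblxf vssdk qstr saa gjep dfbxb smvb ieb pwyc
Hunk 5: at line 2 remove [hblxf] add [arl,wltzj] -> 12 lines: nnp dxi arl wltzj vssdk qstr saa gjep dfbxb smvb ieb pwyc
Hunk 6: at line 3 remove [vssdk,qstr,saa] add [cdk,lcwtm] -> 11 lines: nnp dxi arl wltzj cdk lcwtm gjep dfbxb smvb ieb pwyc
Hunk 7: at line 2 remove [wltzj] add [uswrc,msz] -> 12 lines: nnp dxi arl uswrc msz cdk lcwtm gjep dfbxb smvb ieb pwyc
Final line 8: gjep

Answer: gjep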